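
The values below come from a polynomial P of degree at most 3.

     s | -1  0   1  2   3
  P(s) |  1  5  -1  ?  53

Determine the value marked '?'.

7

On equispaced nodes a degree-3 polynomial has vanishing fourth forward difference, so
  P(-1) - 4·P(0) + 6·P(1) - 4·P(2) + P(3) = 0.
Substituting the known values and solving for P(2):
  -4·P(2) = -28
  P(2) = 7.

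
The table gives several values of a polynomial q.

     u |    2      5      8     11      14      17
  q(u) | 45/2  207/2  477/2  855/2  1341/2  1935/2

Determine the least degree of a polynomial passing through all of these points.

Forward differences of the values at u = 2, 5, 8, 11, 14, 17:
  q  : 45/2  207/2  477/2  855/2  1341/2  1935/2
  Δ  : 81  135  189  243  297
  Δ^2: 54  54  54  54
  Δ^3: 0  0  0
  Δ^4: 0  0
  Δ^5: 0
The second differences are constant (54) and nonzero, while all higher differences vanish, so the minimal degree is 2.

2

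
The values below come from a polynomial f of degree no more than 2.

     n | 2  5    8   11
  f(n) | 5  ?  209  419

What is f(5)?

71

The 3 known points determine the degree-2 polynomial uniquely.
Write f(n) = an^2 + bn + c. Substituting each data point gives a linear system:
  4a + 2b + c = 5
  64a + 8b + c = 209
  121a + 11b + c = 419
Solving the system yields a = 4, b = -6, c = 1.
So f(n) = 4n² - 6n + 1.
Then f(5) = 71.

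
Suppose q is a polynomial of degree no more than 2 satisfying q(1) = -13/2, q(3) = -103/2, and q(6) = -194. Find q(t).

q(t) = -5t^2 - (5/2)t + 1

Using the Lagrange interpolation formula with nodes 1, 3, 6:
  L_0(t) = (t - 3)(t - 6) / 10
  L_1(t) = (t - 1)(t - 6) / -6
  L_2(t) = (t - 1)(t - 3) / 15
Then q(t) = -13/2·L_0(t) - 103/2·L_1(t) - 194·L_2(t).
Expanding and collecting terms gives q(t) = -5t^2 - (5/2)t + 1.
Check: q(3) = -103/2. ✓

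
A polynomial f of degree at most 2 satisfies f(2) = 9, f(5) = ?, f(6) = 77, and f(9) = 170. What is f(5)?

54

The 3 known points determine the degree-2 polynomial uniquely.
Write f(x) = ax^2 + bx + c. Substituting each data point gives a linear system:
  4a + 2b + c = 9
  36a + 6b + c = 77
  81a + 9b + c = 170
Solving the system yields a = 2, b = 1, c = -1.
So f(x) = 2x² + x - 1.
Then f(5) = 54.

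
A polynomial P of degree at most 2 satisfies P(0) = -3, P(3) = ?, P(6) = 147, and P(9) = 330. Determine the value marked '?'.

36

The 3 known points determine the degree-2 polynomial uniquely.
Write P(t) = at^2 + bt + c. Substituting each data point gives a linear system:
  c = -3
  36a + 6b + c = 147
  81a + 9b + c = 330
Solving the system yields a = 4, b = 1, c = -3.
So P(t) = 4t^2 + t - 3.
Then P(3) = 36.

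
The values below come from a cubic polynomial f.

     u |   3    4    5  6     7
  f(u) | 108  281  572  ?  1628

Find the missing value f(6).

1011

The 4 known points determine the degree-3 polynomial uniquely.
Write f(u) = au^3 + bu^2 + cu + d. Substituting each data point gives a linear system:
  27a + 9b + 3c + d = 108
  64a + 16b + 4c + d = 281
  125a + 25b + 5c + d = 572
  343a + 49b + 7c + d = 1628
Solving the system yields a = 5, b = -1, c = -5, d = -3.
So f(u) = 5u^3 - u^2 - 5u - 3.
Then f(6) = 1011.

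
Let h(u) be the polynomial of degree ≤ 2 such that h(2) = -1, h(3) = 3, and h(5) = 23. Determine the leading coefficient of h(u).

Write h(u) = au^2 + bu + c. Substituting each data point gives a linear system:
  4a + 2b + c = -1
  9a + 3b + c = 3
  25a + 5b + c = 23
Solving the system yields a = 2, b = -6, c = 3.
So h(u) = 2u² - 6u + 3.
The leading coefficient is 2.

2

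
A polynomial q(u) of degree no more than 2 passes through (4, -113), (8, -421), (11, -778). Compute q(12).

Using the Lagrange interpolation formula with nodes 4, 8, 11:
  L_0(u) = (u - 8)(u - 11) / 28
  L_1(u) = (u - 4)(u - 11) / -12
  L_2(u) = (u - 4)(u - 8) / 21
Then q(u) = -113·L_0(u) - 421·L_1(u) - 778·L_2(u).
Expanding and collecting terms gives q(u) = -6u^2 - 5u + 3.
Evaluating at u = 12: q(12) = -921.

-921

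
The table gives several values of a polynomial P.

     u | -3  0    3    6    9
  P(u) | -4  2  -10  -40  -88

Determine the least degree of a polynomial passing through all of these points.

2

Forward differences of the values at u = -3, 0, 3, 6, 9:
  P  : -4  2  -10  -40  -88
  Δ  : 6  -12  -30  -48
  Δ^2: -18  -18  -18
  Δ^3: 0  0
  Δ^4: 0
The second differences are constant (-18) and nonzero, while all higher differences vanish, so the minimal degree is 2.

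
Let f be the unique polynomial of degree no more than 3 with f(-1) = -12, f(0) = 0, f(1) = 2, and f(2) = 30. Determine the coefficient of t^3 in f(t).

6

Write f(t) = at^3 + bt^2 + ct + d. Substituting each data point gives a linear system:
  -a + b - c + d = -12
  d = 0
  a + b + c + d = 2
  8a + 4b + 2c + d = 30
Solving the system yields a = 6, b = -5, c = 1, d = 0.
So f(t) = 6t^3 - 5t^2 + t.
The leading coefficient is 6.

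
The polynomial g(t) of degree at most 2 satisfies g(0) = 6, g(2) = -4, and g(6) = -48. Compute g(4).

-22

Write g(t) = at^2 + bt + c. Substituting each data point gives a linear system:
  c = 6
  4a + 2b + c = -4
  36a + 6b + c = -48
Solving the system yields a = -1, b = -3, c = 6.
So g(t) = -t² - 3t + 6.
Then g(4) = -22.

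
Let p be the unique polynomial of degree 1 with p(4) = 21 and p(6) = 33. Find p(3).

15

Write p(u) = au + b. Substituting each data point gives a linear system:
  4a + b = 21
  6a + b = 33
Solving the system yields a = 6, b = -3.
So p(u) = 6u - 3.
Then p(3) = 15.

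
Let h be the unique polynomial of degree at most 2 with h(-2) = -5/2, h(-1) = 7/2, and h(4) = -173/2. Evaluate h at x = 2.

Write h(x) = ax^2 + bx + c. Substituting each data point gives a linear system:
  4a - 2b + c = -5/2
  a - b + c = 7/2
  16a + 4b + c = -173/2
Solving the system yields a = -4, b = -6, c = 3/2.
So h(x) = -4x² - 6x + 3/2.
Then h(2) = -53/2.

-53/2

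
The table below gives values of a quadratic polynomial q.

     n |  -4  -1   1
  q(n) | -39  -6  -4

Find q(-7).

Write q(n) = an^2 + bn + c. Substituting each data point gives a linear system:
  16a - 4b + c = -39
  a - b + c = -6
  a + b + c = -4
Solving the system yields a = -2, b = 1, c = -3.
So q(n) = -2n^2 + n - 3.
Then q(-7) = -108.

-108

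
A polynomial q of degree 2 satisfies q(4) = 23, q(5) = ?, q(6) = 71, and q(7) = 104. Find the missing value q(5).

44

The 3 known points determine the degree-2 polynomial uniquely.
Write q(x) = ax^2 + bx + c. Substituting each data point gives a linear system:
  16a + 4b + c = 23
  36a + 6b + c = 71
  49a + 7b + c = 104
Solving the system yields a = 3, b = -6, c = -1.
So q(x) = 3x^2 - 6x - 1.
Then q(5) = 44.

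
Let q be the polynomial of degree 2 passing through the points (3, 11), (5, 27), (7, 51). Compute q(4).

Forward differences of the values at u = 3, 5, 7:
  q  : 11  27  51
  Δ  : 16  24
  Δ^2: 8
The second differences are constant, confirming degree 2.
Interpolating (Newton forward form) and evaluating at u = 4 gives q(4) = 18.

18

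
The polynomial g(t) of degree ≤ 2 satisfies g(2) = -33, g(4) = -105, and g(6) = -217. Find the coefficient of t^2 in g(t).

Write g(t) = at^2 + bt + c. Substituting each data point gives a linear system:
  4a + 2b + c = -33
  16a + 4b + c = -105
  36a + 6b + c = -217
Solving the system yields a = -5, b = -6, c = -1.
So g(t) = -5t^2 - 6t - 1.
The leading coefficient is -5.

-5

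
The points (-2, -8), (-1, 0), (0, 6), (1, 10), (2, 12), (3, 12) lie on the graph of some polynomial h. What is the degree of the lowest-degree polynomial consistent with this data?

2

Forward differences of the values at x = -2, -1, 0, 1, 2, 3:
  h  : -8  0  6  10  12  12
  Δ  : 8  6  4  2  0
  Δ^2: -2  -2  -2  -2
  Δ^3: 0  0  0
  Δ^4: 0  0
  Δ^5: 0
The second differences are constant (-2) and nonzero, while all higher differences vanish, so the minimal degree is 2.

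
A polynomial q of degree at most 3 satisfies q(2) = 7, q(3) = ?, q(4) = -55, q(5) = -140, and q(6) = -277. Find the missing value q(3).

The 4 known points determine the degree-3 polynomial uniquely.
Write q(u) = au^3 + bu^2 + cu + d. Substituting each data point gives a linear system:
  8a + 4b + 2c + d = 7
  64a + 16b + 4c + d = -55
  125a + 25b + 5c + d = -140
  216a + 36b + 6c + d = -277
Solving the system yields a = -2, b = 4, c = 1, d = 5.
So q(u) = -2u^3 + 4u^2 + u + 5.
Then q(3) = -10.

-10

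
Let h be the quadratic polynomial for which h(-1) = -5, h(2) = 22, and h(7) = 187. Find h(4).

70

Using the Lagrange interpolation formula with nodes -1, 2, 7:
  L_0(t) = (t - 2)(t - 7) / 24
  L_1(t) = (t + 1)(t - 7) / -15
  L_2(t) = (t + 1)(t - 2) / 40
Then h(t) = -5·L_0(t) + 22·L_1(t) + 187·L_2(t).
Expanding and collecting terms gives h(t) = 3t^2 + 6t - 2.
Evaluating at t = 4: h(4) = 70.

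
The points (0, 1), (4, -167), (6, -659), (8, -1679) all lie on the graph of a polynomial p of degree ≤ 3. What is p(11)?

Write p(s) = as^3 + bs^2 + cs + d. Substituting each data point gives a linear system:
  d = 1
  64a + 16b + 4c + d = -167
  216a + 36b + 6c + d = -659
  512a + 64b + 8c + d = -1679
Solving the system yields a = -4, b = 6, c = -2, d = 1.
So p(s) = -4s³ + 6s² - 2s + 1.
Then p(11) = -4619.

-4619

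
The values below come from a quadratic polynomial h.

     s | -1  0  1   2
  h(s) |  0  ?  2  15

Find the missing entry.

The 3 known points determine the degree-2 polynomial uniquely.
Write h(s) = as^2 + bs + c. Substituting each data point gives a linear system:
  a - b + c = 0
  a + b + c = 2
  4a + 2b + c = 15
Solving the system yields a = 4, b = 1, c = -3.
So h(s) = 4s² + s - 3.
Then h(0) = -3.

-3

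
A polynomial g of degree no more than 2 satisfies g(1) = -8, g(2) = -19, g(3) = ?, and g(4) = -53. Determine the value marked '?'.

On equispaced nodes a degree-2 polynomial has vanishing third forward difference, so
  - g(1) + 3·g(2) - 3·g(3) + g(4) = 0.
Substituting the known values and solving for g(3):
  -3·g(3) = 102
  g(3) = -34.

-34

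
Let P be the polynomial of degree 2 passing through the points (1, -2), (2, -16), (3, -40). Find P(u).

P(u) = -5u^2 + u + 2

Write P(u) = au^2 + bu + c. Substituting each data point gives a linear system:
  a + b + c = -2
  4a + 2b + c = -16
  9a + 3b + c = -40
Solving the system yields a = -5, b = 1, c = 2.
So P(u) = -5u^2 + u + 2.
Check: P(1) = -2. ✓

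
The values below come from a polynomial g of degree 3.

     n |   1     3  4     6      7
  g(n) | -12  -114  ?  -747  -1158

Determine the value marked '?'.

The 4 known points determine the degree-3 polynomial uniquely.
Write g(n) = an^3 + bn^2 + cn + d. Substituting each data point gives a linear system:
  a + b + c + d = -12
  27a + 9b + 3c + d = -114
  216a + 36b + 6c + d = -747
  343a + 49b + 7c + d = -1158
Solving the system yields a = -3, b = -2, c = -4, d = -3.
So g(n) = -3n^3 - 2n^2 - 4n - 3.
Then g(4) = -243.

-243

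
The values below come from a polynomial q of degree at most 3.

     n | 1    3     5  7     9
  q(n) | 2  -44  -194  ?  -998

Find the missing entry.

On equispaced nodes a degree-3 polynomial has vanishing fourth forward difference, so
  q(1) - 4·q(3) + 6·q(5) - 4·q(7) + q(9) = 0.
Substituting the known values and solving for q(7):
  -4·q(7) = 1984
  q(7) = -496.

-496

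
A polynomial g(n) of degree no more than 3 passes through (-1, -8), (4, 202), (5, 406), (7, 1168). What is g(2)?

28

Using the Lagrange interpolation formula with nodes -1, 4, 5, 7:
  L_0(n) = (n - 4)(n - 5)(n - 7) / -240
  L_1(n) = (n + 1)(n - 5)(n - 7) / 15
  L_2(n) = (n + 1)(n - 4)(n - 7) / -12
  L_3(n) = (n + 1)(n - 4)(n - 5) / 48
Then g(n) = -8·L_0(n) + 202·L_1(n) + 406·L_2(n) + 1168·L_3(n).
Expanding and collecting terms gives g(n) = 4n^3 - 5n^2 + 5n + 6.
Evaluating at n = 2: g(2) = 28.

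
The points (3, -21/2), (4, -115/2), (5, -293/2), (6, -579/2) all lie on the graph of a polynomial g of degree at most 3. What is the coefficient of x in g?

6

Write g(x) = ax^3 + bx^2 + cx + d. Substituting each data point gives a linear system:
  27a + 9b + 3c + d = -21/2
  64a + 16b + 4c + d = -115/2
  125a + 25b + 5c + d = -293/2
  216a + 36b + 6c + d = -579/2
Solving the system yields a = -2, b = 3, c = 6, d = -3/2.
So g(x) = -2x^3 + 3x^2 + 6x - 3/2.
The coefficient of x is 6.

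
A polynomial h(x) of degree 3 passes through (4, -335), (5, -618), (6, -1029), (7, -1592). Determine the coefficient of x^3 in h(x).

Write h(x) = ax^3 + bx^2 + cx + d. Substituting each data point gives a linear system:
  64a + 16b + 4c + d = -335
  125a + 25b + 5c + d = -618
  216a + 36b + 6c + d = -1029
  343a + 49b + 7c + d = -1592
Solving the system yields a = -4, b = -4, c = -3, d = -3.
So h(x) = -4x^3 - 4x^2 - 3x - 3.
The leading coefficient is -4.

-4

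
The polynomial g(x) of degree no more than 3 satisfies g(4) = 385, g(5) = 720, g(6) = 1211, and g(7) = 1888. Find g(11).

7056

Forward differences of the values at x = 4, 5, 6, 7:
  g  : 385  720  1211  1888
  Δ  : 335  491  677
  Δ^2: 156  186
  Δ^3: 30
The third differences are constant, confirming degree 3.
Interpolating (Newton forward form) and evaluating at x = 11 gives g(11) = 7056.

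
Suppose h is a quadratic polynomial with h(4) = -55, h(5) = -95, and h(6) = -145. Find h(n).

h(n) = -5n^2 + 5n + 5

Using the Lagrange interpolation formula with nodes 4, 5, 6:
  L_0(n) = (n - 5)(n - 6) / 2
  L_1(n) = (n - 4)(n - 6) / -1
  L_2(n) = (n - 4)(n - 5) / 2
Then h(n) = -55·L_0(n) - 95·L_1(n) - 145·L_2(n).
Expanding and collecting terms gives h(n) = -5n² + 5n + 5.
Check: h(5) = -95. ✓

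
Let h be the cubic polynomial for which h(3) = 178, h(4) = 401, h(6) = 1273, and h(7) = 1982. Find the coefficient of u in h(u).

Write h(u) = au^3 + bu^2 + cu + d. Substituting each data point gives a linear system:
  27a + 9b + 3c + d = 178
  64a + 16b + 4c + d = 401
  216a + 36b + 6c + d = 1273
  343a + 49b + 7c + d = 1982
Solving the system yields a = 5, b = 6, c = -4, d = 1.
So h(u) = 5u³ + 6u² - 4u + 1.
The coefficient of u is -4.

-4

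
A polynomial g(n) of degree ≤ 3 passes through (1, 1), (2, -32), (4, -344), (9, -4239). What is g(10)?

-5840

Write g(n) = an^3 + bn^2 + cn + d. Substituting each data point gives a linear system:
  a + b + c + d = 1
  8a + 4b + 2c + d = -32
  64a + 16b + 4c + d = -344
  729a + 81b + 9c + d = -4239
Solving the system yields a = -6, b = 1, c = 6, d = 0.
So g(n) = -6n^3 + n^2 + 6n.
Then g(10) = -5840.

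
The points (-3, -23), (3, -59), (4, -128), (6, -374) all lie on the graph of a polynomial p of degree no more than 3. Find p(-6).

22

Write p(u) = au^3 + bu^2 + cu + d. Substituting each data point gives a linear system:
  -27a + 9b - 3c + d = -23
  27a + 9b + 3c + d = -59
  64a + 16b + 4c + d = -128
  216a + 36b + 6c + d = -374
Solving the system yields a = -1, b = -5, c = 3, d = 4.
So p(u) = -u³ - 5u² + 3u + 4.
Then p(-6) = 22.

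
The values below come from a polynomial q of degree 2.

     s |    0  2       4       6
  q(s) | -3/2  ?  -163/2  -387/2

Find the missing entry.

-35/2

The 3 known points determine the degree-2 polynomial uniquely.
Write q(s) = as^2 + bs + c. Substituting each data point gives a linear system:
  c = -3/2
  16a + 4b + c = -163/2
  36a + 6b + c = -387/2
Solving the system yields a = -6, b = 4, c = -3/2.
So q(s) = -6s^2 + 4s - 3/2.
Then q(2) = -35/2.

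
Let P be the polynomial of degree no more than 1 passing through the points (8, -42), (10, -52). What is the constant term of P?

Write P(n) = an + b. Substituting each data point gives a linear system:
  8a + b = -42
  10a + b = -52
Solving the system yields a = -5, b = -2.
So P(n) = -5n - 2.
The constant term is -2.

-2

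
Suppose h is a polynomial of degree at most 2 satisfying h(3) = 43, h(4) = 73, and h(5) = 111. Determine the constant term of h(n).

Write h(n) = an^2 + bn + c. Substituting each data point gives a linear system:
  9a + 3b + c = 43
  16a + 4b + c = 73
  25a + 5b + c = 111
Solving the system yields a = 4, b = 2, c = 1.
So h(n) = 4n^2 + 2n + 1.
The constant term is 1.

1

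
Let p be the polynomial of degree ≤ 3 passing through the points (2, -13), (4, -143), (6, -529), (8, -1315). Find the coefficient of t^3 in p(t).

Write p(t) = at^3 + bt^2 + ct + d. Substituting each data point gives a linear system:
  8a + 4b + 2c + d = -13
  64a + 16b + 4c + d = -143
  216a + 36b + 6c + d = -529
  512a + 64b + 8c + d = -1315
Solving the system yields a = -3, b = 4, c = -5, d = 5.
So p(t) = -3t³ + 4t² - 5t + 5.
The leading coefficient is -3.

-3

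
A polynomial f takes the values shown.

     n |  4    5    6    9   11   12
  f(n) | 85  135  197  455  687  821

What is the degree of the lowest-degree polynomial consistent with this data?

2

Divided differences on the nodes 4, 5, 6, 9, 11, 12:
  order 0: 85  135  197  455  687  821
  order 1: 50  62  86  116  134
  order 2: 6  6  6  6
  order 3: 0  0  0
  order 4: 0  0
  order 5: 0
The order-2 divided differences are all 6 (nonzero) and every higher order vanishes, so the data lies on a polynomial of degree exactly 2.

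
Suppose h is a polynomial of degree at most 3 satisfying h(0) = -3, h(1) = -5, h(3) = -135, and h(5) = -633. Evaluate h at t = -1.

-3

Using the Lagrange interpolation formula with nodes 0, 1, 3, 5:
  L_0(t) = (t - 1)(t - 3)(t - 5) / -15
  L_1(t) = t(t - 3)(t - 5) / 8
  L_2(t) = t(t - 1)(t - 5) / -12
  L_3(t) = t(t - 1)(t - 3) / 40
Then h(t) = -3·L_0(t) - 5·L_1(t) - 135·L_2(t) - 633·L_3(t).
Expanding and collecting terms gives h(t) = -5t^3 - t^2 + 4t - 3.
Evaluating at t = -1: h(-1) = -3.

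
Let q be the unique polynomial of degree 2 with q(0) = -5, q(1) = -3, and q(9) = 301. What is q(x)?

q(x) = 4x^2 - 2x - 5

Write q(x) = ax^2 + bx + c. Substituting each data point gives a linear system:
  c = -5
  a + b + c = -3
  81a + 9b + c = 301
Solving the system yields a = 4, b = -2, c = -5.
So q(x) = 4x² - 2x - 5.
Check: q(9) = 301. ✓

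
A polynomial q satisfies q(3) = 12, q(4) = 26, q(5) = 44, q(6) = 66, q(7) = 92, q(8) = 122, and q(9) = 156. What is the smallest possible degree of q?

2

Forward differences of the values at t = 3, 4, 5, 6, 7, 8, 9:
  q  : 12  26  44  66  92  122  156
  Δ  : 14  18  22  26  30  34
  Δ^2: 4  4  4  4  4
  Δ^3: 0  0  0  0
  Δ^4: 0  0  0
  Δ^5: 0  0
  Δ^6: 0
The second differences are constant (4) and nonzero, while all higher differences vanish, so the minimal degree is 2.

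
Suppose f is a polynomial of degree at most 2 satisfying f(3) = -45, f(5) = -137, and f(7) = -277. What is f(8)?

-365

Using the Lagrange interpolation formula with nodes 3, 5, 7:
  L_0(s) = (s - 5)(s - 7) / 8
  L_1(s) = (s - 3)(s - 7) / -4
  L_2(s) = (s - 3)(s - 5) / 8
Then f(s) = -45·L_0(s) - 137·L_1(s) - 277·L_2(s).
Expanding and collecting terms gives f(s) = -6s^2 + 2s + 3.
Evaluating at s = 8: f(8) = -365.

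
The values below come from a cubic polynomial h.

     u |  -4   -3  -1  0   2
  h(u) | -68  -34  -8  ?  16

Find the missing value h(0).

The 4 known points determine the degree-3 polynomial uniquely.
Write h(u) = au^3 + bu^2 + cu + d. Substituting each data point gives a linear system:
  -64a + 16b - 4c + d = -68
  -27a + 9b - 3c + d = -34
  -a + b - c + d = -8
  8a + 4b + 2c + d = 16
Solving the system yields a = 1, b = 1, c = 4, d = -4.
So h(u) = u³ + u² + 4u - 4.
Then h(0) = -4.

-4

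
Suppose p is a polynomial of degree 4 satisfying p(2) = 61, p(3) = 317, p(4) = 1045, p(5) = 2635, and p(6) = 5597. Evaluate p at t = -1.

Forward differences of the values at t = 2, 3, 4, 5, 6:
  p  : 61  317  1045  2635  5597
  Δ  : 256  728  1590  2962
  Δ^2: 472  862  1372
  Δ^3: 390  510
  Δ^4: 120
The fourth differences are constant, confirming degree 4.
Interpolating (Newton forward form) and evaluating at t = -1 gives p(-1) = 25.

25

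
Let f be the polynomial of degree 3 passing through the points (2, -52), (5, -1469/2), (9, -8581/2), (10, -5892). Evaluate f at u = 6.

Using the Lagrange interpolation formula with nodes 2, 5, 9, 10:
  L_0(u) = (u - 5)(u - 9)(u - 10) / -168
  L_1(u) = (u - 2)(u - 9)(u - 10) / 60
  L_2(u) = (u - 2)(u - 5)(u - 10) / -28
  L_3(u) = (u - 2)(u - 5)(u - 9) / 40
Then f(u) = -52·L_0(u) - 1469/2·L_1(u) - 8581/2·L_2(u) - 5892·L_3(u).
Expanding and collecting terms gives f(u) = -6u^3 + (3/2)u^2 - 4u - 2.
Evaluating at u = 6: f(6) = -1268.

-1268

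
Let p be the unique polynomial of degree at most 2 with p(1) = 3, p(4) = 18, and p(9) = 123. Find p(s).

Write p(s) = as^2 + bs + c. Substituting each data point gives a linear system:
  a + b + c = 3
  16a + 4b + c = 18
  81a + 9b + c = 123
Solving the system yields a = 2, b = -5, c = 6.
So p(s) = 2s² - 5s + 6.
Check: p(1) = 3. ✓

p(s) = 2s^2 - 5s + 6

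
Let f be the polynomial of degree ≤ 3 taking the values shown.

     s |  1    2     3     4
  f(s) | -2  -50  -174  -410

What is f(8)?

-3194

Forward differences of the values at s = 1, 2, 3, 4:
  f  : -2  -50  -174  -410
  Δ  : -48  -124  -236
  Δ^2: -76  -112
  Δ^3: -36
The third differences are constant, confirming degree 3.
Interpolating (Newton forward form) and evaluating at s = 8 gives f(8) = -3194.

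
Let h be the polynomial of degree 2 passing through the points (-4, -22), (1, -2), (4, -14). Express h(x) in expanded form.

h(x) = -x^2 + x - 2

Write h(x) = ax^2 + bx + c. Substituting each data point gives a linear system:
  16a - 4b + c = -22
  a + b + c = -2
  16a + 4b + c = -14
Solving the system yields a = -1, b = 1, c = -2.
So h(x) = -x^2 + x - 2.
Check: h(4) = -14. ✓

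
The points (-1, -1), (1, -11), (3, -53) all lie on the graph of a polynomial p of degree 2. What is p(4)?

Using the Lagrange interpolation formula with nodes -1, 1, 3:
  L_0(u) = (u - 1)(u - 3) / 8
  L_1(u) = (u + 1)(u - 3) / -4
  L_2(u) = (u + 1)(u - 1) / 8
Then p(u) = -1·L_0(u) - 11·L_1(u) - 53·L_2(u).
Expanding and collecting terms gives p(u) = -4u² - 5u - 2.
Evaluating at u = 4: p(4) = -86.

-86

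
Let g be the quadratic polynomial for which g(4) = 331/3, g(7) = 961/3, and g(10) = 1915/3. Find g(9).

1561/3

Write g(s) = as^2 + bs + c. Substituting each data point gives a linear system:
  16a + 4b + c = 331/3
  49a + 7b + c = 961/3
  100a + 10b + c = 1915/3
Solving the system yields a = 6, b = 4, c = -5/3.
So g(s) = 6s^2 + 4s - 5/3.
Then g(9) = 1561/3.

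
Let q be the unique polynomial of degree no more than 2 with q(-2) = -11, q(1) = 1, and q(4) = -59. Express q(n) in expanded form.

q(n) = -4n^2 + 5

Write q(n) = an^2 + bn + c. Substituting each data point gives a linear system:
  4a - 2b + c = -11
  a + b + c = 1
  16a + 4b + c = -59
Solving the system yields a = -4, b = 0, c = 5.
So q(n) = -4n² + 5.
Check: q(1) = 1. ✓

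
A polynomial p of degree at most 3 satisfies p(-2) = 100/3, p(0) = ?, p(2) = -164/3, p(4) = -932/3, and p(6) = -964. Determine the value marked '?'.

-4

On equispaced nodes a degree-3 polynomial has vanishing fourth forward difference, so
  p(-2) - 4·p(0) + 6·p(2) - 4·p(4) + p(6) = 0.
Substituting the known values and solving for p(0):
  -4·p(0) = 16
  p(0) = -4.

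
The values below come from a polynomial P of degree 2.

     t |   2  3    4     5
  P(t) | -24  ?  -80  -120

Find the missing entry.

-48

The 3 known points determine the degree-2 polynomial uniquely.
Write P(t) = at^2 + bt + c. Substituting each data point gives a linear system:
  4a + 2b + c = -24
  16a + 4b + c = -80
  25a + 5b + c = -120
Solving the system yields a = -4, b = -4, c = 0.
So P(t) = -4t² - 4t.
Then P(3) = -48.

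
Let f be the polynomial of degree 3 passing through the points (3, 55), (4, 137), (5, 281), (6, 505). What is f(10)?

Using the Lagrange interpolation formula with nodes 3, 4, 5, 6:
  L_0(x) = (x - 4)(x - 5)(x - 6) / -6
  L_1(x) = (x - 3)(x - 5)(x - 6) / 2
  L_2(x) = (x - 3)(x - 4)(x - 6) / -2
  L_3(x) = (x - 3)(x - 4)(x - 5) / 6
Then f(x) = 55·L_0(x) + 137·L_1(x) + 281·L_2(x) + 505·L_3(x).
Expanding and collecting terms gives f(x) = 3x^3 - 5x^2 + 6x + 1.
Evaluating at x = 10: f(10) = 2561.

2561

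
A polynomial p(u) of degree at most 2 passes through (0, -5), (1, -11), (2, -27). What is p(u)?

p(u) = -5u^2 - u - 5

Write p(u) = au^2 + bu + c. Substituting each data point gives a linear system:
  c = -5
  a + b + c = -11
  4a + 2b + c = -27
Solving the system yields a = -5, b = -1, c = -5.
So p(u) = -5u² - u - 5.
Check: p(1) = -11. ✓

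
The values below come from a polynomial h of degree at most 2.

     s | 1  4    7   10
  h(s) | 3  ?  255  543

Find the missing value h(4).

The 3 known points determine the degree-2 polynomial uniquely.
Write h(s) = as^2 + bs + c. Substituting each data point gives a linear system:
  a + b + c = 3
  49a + 7b + c = 255
  100a + 10b + c = 543
Solving the system yields a = 6, b = -6, c = 3.
So h(s) = 6s^2 - 6s + 3.
Then h(4) = 75.

75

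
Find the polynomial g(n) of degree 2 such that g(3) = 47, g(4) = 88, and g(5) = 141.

Write g(n) = an^2 + bn + c. Substituting each data point gives a linear system:
  9a + 3b + c = 47
  16a + 4b + c = 88
  25a + 5b + c = 141
Solving the system yields a = 6, b = -1, c = -4.
So g(n) = 6n^2 - n - 4.
Check: g(5) = 141. ✓

g(n) = 6n^2 - n - 4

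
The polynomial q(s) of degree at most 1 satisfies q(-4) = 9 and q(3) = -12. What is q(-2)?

Write q(s) = as + b. Substituting each data point gives a linear system:
  -4a + b = 9
  3a + b = -12
Solving the system yields a = -3, b = -3.
So q(s) = -3s - 3.
Then q(-2) = 3.

3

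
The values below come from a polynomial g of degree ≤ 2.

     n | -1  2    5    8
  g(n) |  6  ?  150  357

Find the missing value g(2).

On equispaced nodes a degree-2 polynomial has vanishing third forward difference, so
  - g(-1) + 3·g(2) - 3·g(5) + g(8) = 0.
Substituting the known values and solving for g(2):
  3·g(2) = 99
  g(2) = 33.

33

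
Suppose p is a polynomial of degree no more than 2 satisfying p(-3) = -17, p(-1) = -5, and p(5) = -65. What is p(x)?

Using the Lagrange interpolation formula with nodes -3, -1, 5:
  L_0(x) = (x + 1)(x - 5) / 16
  L_1(x) = (x + 3)(x - 5) / -12
  L_2(x) = (x + 3)(x + 1) / 48
Then p(x) = -17·L_0(x) - 5·L_1(x) - 65·L_2(x).
Expanding and collecting terms gives p(x) = -2x^2 - 2x - 5.
Check: p(5) = -65. ✓

p(x) = -2x^2 - 2x - 5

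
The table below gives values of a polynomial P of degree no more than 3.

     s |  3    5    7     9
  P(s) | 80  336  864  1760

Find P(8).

1260

Using the Lagrange interpolation formula with nodes 3, 5, 7, 9:
  L_0(s) = (s - 5)(s - 7)(s - 9) / -48
  L_1(s) = (s - 3)(s - 7)(s - 9) / 16
  L_2(s) = (s - 3)(s - 5)(s - 9) / -16
  L_3(s) = (s - 3)(s - 5)(s - 7) / 48
Then P(s) = 80·L_0(s) + 336·L_1(s) + 864·L_2(s) + 1760·L_3(s).
Expanding and collecting terms gives P(s) = 2s^3 + 4s^2 - 2s - 4.
Evaluating at s = 8: P(8) = 1260.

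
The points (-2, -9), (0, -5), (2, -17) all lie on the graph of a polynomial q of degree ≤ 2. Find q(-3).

Write q(s) = as^2 + bs + c. Substituting each data point gives a linear system:
  4a - 2b + c = -9
  c = -5
  4a + 2b + c = -17
Solving the system yields a = -2, b = -2, c = -5.
So q(s) = -2s^2 - 2s - 5.
Then q(-3) = -17.

-17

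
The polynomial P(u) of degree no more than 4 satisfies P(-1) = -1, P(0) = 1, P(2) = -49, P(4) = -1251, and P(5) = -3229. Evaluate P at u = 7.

Using the Lagrange interpolation formula with nodes -1, 0, 2, 4, 5:
  L_0(u) = u(u - 2)(u - 4)(u - 5) / 90
  L_1(u) = (u + 1)(u - 2)(u - 4)(u - 5) / -40
  L_2(u) = (u + 1)u(u - 4)(u - 5) / 36
  L_3(u) = (u + 1)u(u - 2)(u - 5) / -40
  L_4(u) = (u + 1)u(u - 2)(u - 4) / 90
Then P(u) = -1·L_0(u) + 1·L_1(u) - 49·L_2(u) - 1251·L_3(u) - 3229·L_4(u).
Expanding and collecting terms gives P(u) = -6u^4 + 3u^3 + 6u^2 - u + 1.
Evaluating at u = 7: P(7) = -13089.

-13089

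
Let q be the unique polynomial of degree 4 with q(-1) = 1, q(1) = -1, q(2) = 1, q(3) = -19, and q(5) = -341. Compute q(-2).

Using the Lagrange interpolation formula with nodes -1, 1, 2, 3, 5:
  L_0(t) = (t - 1)(t - 2)(t - 3)(t - 5) / 144
  L_1(t) = (t + 1)(t - 2)(t - 3)(t - 5) / -16
  L_2(t) = (t + 1)(t - 1)(t - 3)(t - 5) / 9
  L_3(t) = (t + 1)(t - 1)(t - 2)(t - 5) / -16
  L_4(t) = (t + 1)(t - 1)(t - 2)(t - 3) / 144
Then q(t) = 1·L_0(t) - 1·L_1(t) + 1·L_2(t) - 19·L_3(t) - 341·L_4(t).
Expanding and collecting terms gives q(t) = -t⁴ + 2t³ + 2t² - 3t - 1.
Evaluating at t = -2: q(-2) = -19.

-19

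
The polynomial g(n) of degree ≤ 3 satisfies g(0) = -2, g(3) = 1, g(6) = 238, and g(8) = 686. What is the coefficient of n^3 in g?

Write g(n) = an^3 + bn^2 + cn + d. Substituting each data point gives a linear system:
  d = -2
  27a + 9b + 3c + d = 1
  216a + 36b + 6c + d = 238
  512a + 64b + 8c + d = 686
Solving the system yields a = 2, b = -5, c = -2, d = -2.
So g(n) = 2n^3 - 5n^2 - 2n - 2.
The leading coefficient is 2.

2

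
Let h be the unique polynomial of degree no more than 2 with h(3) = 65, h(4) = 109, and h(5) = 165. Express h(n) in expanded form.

Write h(n) = an^2 + bn + c. Substituting each data point gives a linear system:
  9a + 3b + c = 65
  16a + 4b + c = 109
  25a + 5b + c = 165
Solving the system yields a = 6, b = 2, c = 5.
So h(n) = 6n^2 + 2n + 5.
Check: h(5) = 165. ✓

h(n) = 6n^2 + 2n + 5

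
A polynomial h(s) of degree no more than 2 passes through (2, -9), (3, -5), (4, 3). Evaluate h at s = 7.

Forward differences of the values at s = 2, 3, 4:
  h  : -9  -5  3
  Δ  : 4  8
  Δ^2: 4
The second differences are constant, confirming degree 2.
Interpolating (Newton forward form) and evaluating at s = 7 gives h(7) = 51.

51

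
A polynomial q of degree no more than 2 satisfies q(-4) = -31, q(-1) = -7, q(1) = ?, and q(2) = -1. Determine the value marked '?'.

-1

The 3 known points determine the degree-2 polynomial uniquely.
Write q(s) = as^2 + bs + c. Substituting each data point gives a linear system:
  16a - 4b + c = -31
  a - b + c = -7
  4a + 2b + c = -1
Solving the system yields a = -1, b = 3, c = -3.
So q(s) = -s² + 3s - 3.
Then q(1) = -1.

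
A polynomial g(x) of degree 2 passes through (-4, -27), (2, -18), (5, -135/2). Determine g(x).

g(x) = -2x^2 - (5/2)x - 5

Using the Lagrange interpolation formula with nodes -4, 2, 5:
  L_0(x) = (x - 2)(x - 5) / 54
  L_1(x) = (x + 4)(x - 5) / -18
  L_2(x) = (x + 4)(x - 2) / 27
Then g(x) = -27·L_0(x) - 18·L_1(x) - 135/2·L_2(x).
Expanding and collecting terms gives g(x) = -2x² - (5/2)x - 5.
Check: g(5) = -135/2. ✓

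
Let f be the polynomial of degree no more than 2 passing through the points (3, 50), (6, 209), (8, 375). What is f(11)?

714

Using the Lagrange interpolation formula with nodes 3, 6, 8:
  L_0(n) = (n - 6)(n - 8) / 15
  L_1(n) = (n - 3)(n - 8) / -6
  L_2(n) = (n - 3)(n - 6) / 10
Then f(n) = 50·L_0(n) + 209·L_1(n) + 375·L_2(n).
Expanding and collecting terms gives f(n) = 6n^2 - n - 1.
Evaluating at n = 11: f(11) = 714.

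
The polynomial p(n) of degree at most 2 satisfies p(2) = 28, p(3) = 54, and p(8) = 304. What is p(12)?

Write p(n) = an^2 + bn + c. Substituting each data point gives a linear system:
  4a + 2b + c = 28
  9a + 3b + c = 54
  64a + 8b + c = 304
Solving the system yields a = 4, b = 6, c = 0.
So p(n) = 4n^2 + 6n.
Then p(12) = 648.

648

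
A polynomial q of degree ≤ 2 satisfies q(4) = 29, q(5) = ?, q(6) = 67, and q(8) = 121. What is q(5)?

The 3 known points determine the degree-2 polynomial uniquely.
Write q(u) = au^2 + bu + c. Substituting each data point gives a linear system:
  16a + 4b + c = 29
  36a + 6b + c = 67
  64a + 8b + c = 121
Solving the system yields a = 2, b = -1, c = 1.
So q(u) = 2u² - u + 1.
Then q(5) = 46.

46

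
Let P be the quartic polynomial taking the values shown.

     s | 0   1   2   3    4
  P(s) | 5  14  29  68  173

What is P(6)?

869

Write P(s) = as^4 + bs^3 + cs^2 + ds + e. Substituting each data point gives a linear system:
  e = 5
  a + b + c + d + e = 14
  16a + 8b + 4c + 2d + e = 29
  81a + 27b + 9c + 3d + e = 68
  256a + 64b + 16c + 4d + e = 173
Solving the system yields a = 1, b = -3, c = 5, d = 6, e = 5.
So P(s) = s^4 - 3s^3 + 5s^2 + 6s + 5.
Then P(6) = 869.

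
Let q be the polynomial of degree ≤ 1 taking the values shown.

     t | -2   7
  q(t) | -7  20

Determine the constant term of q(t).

-1

Write q(t) = at + b. Substituting each data point gives a linear system:
  -2a + b = -7
  7a + b = 20
Solving the system yields a = 3, b = -1.
So q(t) = 3t - 1.
The constant term is -1.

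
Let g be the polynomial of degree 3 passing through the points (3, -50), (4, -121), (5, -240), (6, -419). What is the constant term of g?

-5

Write g(t) = at^3 + bt^2 + ct + d. Substituting each data point gives a linear system:
  27a + 9b + 3c + d = -50
  64a + 16b + 4c + d = -121
  125a + 25b + 5c + d = -240
  216a + 36b + 6c + d = -419
Solving the system yields a = -2, b = 0, c = 3, d = -5.
So g(t) = -2t^3 + 3t - 5.
The constant term is -5.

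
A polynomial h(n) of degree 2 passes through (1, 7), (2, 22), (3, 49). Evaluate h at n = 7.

Write h(n) = an^2 + bn + c. Substituting each data point gives a linear system:
  a + b + c = 7
  4a + 2b + c = 22
  9a + 3b + c = 49
Solving the system yields a = 6, b = -3, c = 4.
So h(n) = 6n^2 - 3n + 4.
Then h(7) = 277.

277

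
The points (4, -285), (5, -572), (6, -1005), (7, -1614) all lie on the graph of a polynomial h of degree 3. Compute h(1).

0

Write h(x) = ax^3 + bx^2 + cx + d. Substituting each data point gives a linear system:
  64a + 16b + 4c + d = -285
  125a + 25b + 5c + d = -572
  216a + 36b + 6c + d = -1005
  343a + 49b + 7c + d = -1614
Solving the system yields a = -5, b = 2, c = 0, d = 3.
So h(x) = -5x^3 + 2x^2 + 3.
Then h(1) = 0.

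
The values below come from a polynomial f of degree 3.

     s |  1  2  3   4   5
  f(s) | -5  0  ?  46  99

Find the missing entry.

The 4 known points determine the degree-3 polynomial uniquely.
Write f(s) = as^3 + bs^2 + cs + d. Substituting each data point gives a linear system:
  a + b + c + d = -5
  8a + 4b + 2c + d = 0
  64a + 16b + 4c + d = 46
  125a + 25b + 5c + d = 99
Solving the system yields a = 1, b = -1, c = 1, d = -6.
So f(s) = s^3 - s^2 + s - 6.
Then f(3) = 15.

15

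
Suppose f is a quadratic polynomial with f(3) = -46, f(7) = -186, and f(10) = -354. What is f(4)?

Using the Lagrange interpolation formula with nodes 3, 7, 10:
  L_0(t) = (t - 7)(t - 10) / 28
  L_1(t) = (t - 3)(t - 10) / -12
  L_2(t) = (t - 3)(t - 7) / 21
Then f(t) = -46·L_0(t) - 186·L_1(t) - 354·L_2(t).
Expanding and collecting terms gives f(t) = -3t^2 - 5t - 4.
Evaluating at t = 4: f(4) = -72.

-72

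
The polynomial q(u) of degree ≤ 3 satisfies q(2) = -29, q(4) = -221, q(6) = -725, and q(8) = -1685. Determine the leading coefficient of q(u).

-3

Write q(u) = au^3 + bu^2 + cu + d. Substituting each data point gives a linear system:
  8a + 4b + 2c + d = -29
  64a + 16b + 4c + d = -221
  216a + 36b + 6c + d = -725
  512a + 64b + 8c + d = -1685
Solving the system yields a = -3, b = -3, c = 6, d = -5.
So q(u) = -3u³ - 3u² + 6u - 5.
The leading coefficient is -3.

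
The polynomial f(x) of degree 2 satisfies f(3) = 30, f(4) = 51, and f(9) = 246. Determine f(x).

f(x) = 3x^2 + 3

Using the Lagrange interpolation formula with nodes 3, 4, 9:
  L_0(x) = (x - 4)(x - 9) / 6
  L_1(x) = (x - 3)(x - 9) / -5
  L_2(x) = (x - 3)(x - 4) / 30
Then f(x) = 30·L_0(x) + 51·L_1(x) + 246·L_2(x).
Expanding and collecting terms gives f(x) = 3x^2 + 3.
Check: f(3) = 30. ✓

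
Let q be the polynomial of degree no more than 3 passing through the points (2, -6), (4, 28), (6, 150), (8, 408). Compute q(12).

1524

Write q(n) = an^3 + bn^2 + cn + d. Substituting each data point gives a linear system:
  8a + 4b + 2c + d = -6
  64a + 16b + 4c + d = 28
  216a + 36b + 6c + d = 150
  512a + 64b + 8c + d = 408
Solving the system yields a = 1, b = -1, c = -5, d = 0.
So q(n) = n^3 - n^2 - 5n.
Then q(12) = 1524.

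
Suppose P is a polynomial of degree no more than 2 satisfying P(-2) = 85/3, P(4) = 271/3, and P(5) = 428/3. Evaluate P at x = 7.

Using the Lagrange interpolation formula with nodes -2, 4, 5:
  L_0(x) = (x - 4)(x - 5) / 42
  L_1(x) = (x + 2)(x - 5) / -6
  L_2(x) = (x + 2)(x - 4) / 7
Then P(x) = 85/3·L_0(x) + 271/3·L_1(x) + 428/3·L_2(x).
Expanding and collecting terms gives P(x) = 6x² - (5/3)x + 1.
Evaluating at x = 7: P(7) = 850/3.

850/3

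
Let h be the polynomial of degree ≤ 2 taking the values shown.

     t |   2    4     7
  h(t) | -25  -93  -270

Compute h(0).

Write h(t) = at^2 + bt + c. Substituting each data point gives a linear system:
  4a + 2b + c = -25
  16a + 4b + c = -93
  49a + 7b + c = -270
Solving the system yields a = -5, b = -4, c = 3.
So h(t) = -5t^2 - 4t + 3.
Then h(0) = 3.

3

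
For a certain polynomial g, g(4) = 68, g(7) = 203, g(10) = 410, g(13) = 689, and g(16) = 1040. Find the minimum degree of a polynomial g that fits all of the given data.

Forward differences of the values at s = 4, 7, 10, 13, 16:
  g  : 68  203  410  689  1040
  Δ  : 135  207  279  351
  Δ^2: 72  72  72
  Δ^3: 0  0
  Δ^4: 0
The second differences are constant (72) and nonzero, while all higher differences vanish, so the minimal degree is 2.

2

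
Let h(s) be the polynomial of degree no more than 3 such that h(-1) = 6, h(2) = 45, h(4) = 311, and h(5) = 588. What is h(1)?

8

Using the Lagrange interpolation formula with nodes -1, 2, 4, 5:
  L_0(s) = (s - 2)(s - 4)(s - 5) / -90
  L_1(s) = (s + 1)(s - 4)(s - 5) / 18
  L_2(s) = (s + 1)(s - 2)(s - 5) / -10
  L_3(s) = (s + 1)(s - 2)(s - 4) / 18
Then h(s) = 6·L_0(s) + 45·L_1(s) + 311·L_2(s) + 588·L_3(s).
Expanding and collecting terms gives h(s) = 4s^3 + 4s^2 - 3s + 3.
Evaluating at s = 1: h(1) = 8.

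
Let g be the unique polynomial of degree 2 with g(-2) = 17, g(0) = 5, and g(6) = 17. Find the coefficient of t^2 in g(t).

Write g(t) = at^2 + bt + c. Substituting each data point gives a linear system:
  4a - 2b + c = 17
  c = 5
  36a + 6b + c = 17
Solving the system yields a = 1, b = -4, c = 5.
So g(t) = t^2 - 4t + 5.
The leading coefficient is 1.

1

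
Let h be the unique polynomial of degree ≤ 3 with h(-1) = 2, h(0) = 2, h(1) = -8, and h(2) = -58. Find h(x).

Write h(x) = ax^3 + bx^2 + cx + d. Substituting each data point gives a linear system:
  -a + b - c + d = 2
  d = 2
  a + b + c + d = -8
  8a + 4b + 2c + d = -58
Solving the system yields a = -5, b = -5, c = 0, d = 2.
So h(x) = -5x^3 - 5x^2 + 2.
Check: h(-1) = 2. ✓

h(x) = -5x^3 - 5x^2 + 2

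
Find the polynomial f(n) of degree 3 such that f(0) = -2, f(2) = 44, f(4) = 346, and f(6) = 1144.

f(n) = 5n^3 + 2n^2 - n - 2

Write f(n) = an^3 + bn^2 + cn + d. Substituting each data point gives a linear system:
  d = -2
  8a + 4b + 2c + d = 44
  64a + 16b + 4c + d = 346
  216a + 36b + 6c + d = 1144
Solving the system yields a = 5, b = 2, c = -1, d = -2.
So f(n) = 5n³ + 2n² - n - 2.
Check: f(0) = -2. ✓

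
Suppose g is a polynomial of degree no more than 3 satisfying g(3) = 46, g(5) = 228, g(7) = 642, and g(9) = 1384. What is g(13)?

4236

Write g(s) = as^3 + bs^2 + cs + d. Substituting each data point gives a linear system:
  27a + 9b + 3c + d = 46
  125a + 25b + 5c + d = 228
  343a + 49b + 7c + d = 642
  729a + 81b + 9c + d = 1384
Solving the system yields a = 2, b = -1, c = 1, d = -2.
So g(s) = 2s^3 - s^2 + s - 2.
Then g(13) = 4236.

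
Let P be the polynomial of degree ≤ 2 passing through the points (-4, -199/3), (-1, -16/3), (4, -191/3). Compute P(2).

Write P(n) = an^2 + bn + c. Substituting each data point gives a linear system:
  16a - 4b + c = -199/3
  a - b + c = -16/3
  16a + 4b + c = -191/3
Solving the system yields a = -4, b = 1/3, c = -1.
So P(n) = -4n² + (1/3)n - 1.
Then P(2) = -49/3.

-49/3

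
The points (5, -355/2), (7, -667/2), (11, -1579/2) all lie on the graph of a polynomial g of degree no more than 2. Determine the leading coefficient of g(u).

-6

Write g(u) = au^2 + bu + c. Substituting each data point gives a linear system:
  25a + 5b + c = -355/2
  49a + 7b + c = -667/2
  121a + 11b + c = -1579/2
Solving the system yields a = -6, b = -6, c = 5/2.
So g(u) = -6u^2 - 6u + 5/2.
The leading coefficient is -6.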